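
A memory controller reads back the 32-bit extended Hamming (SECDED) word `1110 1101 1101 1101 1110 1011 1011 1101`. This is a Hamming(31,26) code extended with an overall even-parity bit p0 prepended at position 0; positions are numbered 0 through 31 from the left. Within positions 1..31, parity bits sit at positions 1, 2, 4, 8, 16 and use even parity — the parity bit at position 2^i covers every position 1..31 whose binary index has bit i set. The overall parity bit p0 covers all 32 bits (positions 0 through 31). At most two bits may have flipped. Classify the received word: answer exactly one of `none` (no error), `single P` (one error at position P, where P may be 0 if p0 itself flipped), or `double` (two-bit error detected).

none

s1: b1⊕b3⊕b5⊕b7⊕b9⊕b11⊕b13⊕b15⊕b17⊕b19⊕b21⊕b23⊕b25⊕b27⊕b29⊕b31 = 1⊕0⊕1⊕1⊕1⊕1⊕1⊕1⊕1⊕0⊕0⊕1⊕0⊕1⊕1⊕1 = 0
s2: b2⊕b3⊕b6⊕b7⊕b10⊕b11⊕b14⊕b15⊕b18⊕b19⊕b22⊕b23⊕b26⊕b27⊕b30⊕b31 = 1⊕0⊕0⊕1⊕0⊕1⊕0⊕1⊕1⊕0⊕1⊕1⊕1⊕1⊕0⊕1 = 0
s4: b4⊕b5⊕b6⊕b7⊕b12⊕b13⊕b14⊕b15⊕b20⊕b21⊕b22⊕b23⊕b28⊕b29⊕b30⊕b31 = 1⊕1⊕0⊕1⊕1⊕1⊕0⊕1⊕1⊕0⊕1⊕1⊕1⊕1⊕0⊕1 = 0
s8: b8⊕b9⊕b10⊕b11⊕b12⊕b13⊕b14⊕b15⊕b24⊕b25⊕b26⊕b27⊕b28⊕b29⊕b30⊕b31 = 1⊕1⊕0⊕1⊕1⊕1⊕0⊕1⊕1⊕0⊕1⊕1⊕1⊕1⊕0⊕1 = 0
s16: b16⊕b17⊕b18⊕b19⊕b20⊕b21⊕b22⊕b23⊕b24⊕b25⊕b26⊕b27⊕b28⊕b29⊕b30⊕b31 = 1⊕1⊕1⊕0⊕1⊕0⊕1⊕1⊕1⊕0⊕1⊕1⊕1⊕1⊕0⊕1 = 0
Syndrome (s16...s1) = 00000 → position 0 (no error).
Overall parity (XOR of all 32 bits, including p0): 1⊕1⊕1⊕0⊕1⊕1⊕0⊕1⊕1⊕1⊕0⊕1⊕1⊕1⊕0⊕1⊕1⊕1⊕1⊕0⊕1⊕0⊕1⊕1⊕1⊕0⊕1⊕1⊕1⊕1⊕0⊕1 = 0
Overall=0, syndrome position=0 → no error.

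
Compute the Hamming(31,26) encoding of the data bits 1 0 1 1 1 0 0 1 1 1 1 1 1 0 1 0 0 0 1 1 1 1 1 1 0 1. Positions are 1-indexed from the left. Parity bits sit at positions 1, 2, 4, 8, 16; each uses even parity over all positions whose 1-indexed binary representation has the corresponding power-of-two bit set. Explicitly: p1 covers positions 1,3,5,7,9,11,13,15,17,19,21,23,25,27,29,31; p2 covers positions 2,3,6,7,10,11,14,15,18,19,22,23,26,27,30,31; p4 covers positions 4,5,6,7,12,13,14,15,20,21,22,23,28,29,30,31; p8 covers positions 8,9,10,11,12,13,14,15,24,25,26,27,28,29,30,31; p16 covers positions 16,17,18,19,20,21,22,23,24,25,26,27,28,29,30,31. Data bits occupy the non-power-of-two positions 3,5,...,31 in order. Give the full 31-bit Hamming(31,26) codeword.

Place data bits at non-power-of-two positions: b3=1, b5=0, b6=1, b7=1, b9=1, b10=0, b11=0, b12=1, b13=1, b14=1, b15=1, b17=1, b18=1, b19=0, b20=1, b21=0, b22=0, b23=0, b24=1, b25=1, b26=1, b27=1, b28=1, b29=1, b30=0, b31=1.
p1 = XOR of data positions {3,5,7,9,11,13,15,17,19,21,23,25,27,29,31} = 1⊕0⊕1⊕1⊕0⊕1⊕1⊕1⊕0⊕0⊕0⊕1⊕1⊕1⊕1 = 0
p2 = XOR of data positions {3,6,7,10,11,14,15,18,19,22,23,26,27,30,31} = 1⊕1⊕1⊕0⊕0⊕1⊕1⊕1⊕0⊕0⊕0⊕1⊕1⊕0⊕1 = 1
p4 = XOR of data positions {5,6,7,12,13,14,15,20,21,22,23,28,29,30,31} = 0⊕1⊕1⊕1⊕1⊕1⊕1⊕1⊕0⊕0⊕0⊕1⊕1⊕0⊕1 = 0
p8 = XOR of data positions {9,10,11,12,13,14,15,24,25,26,27,28,29,30,31} = 1⊕0⊕0⊕1⊕1⊕1⊕1⊕1⊕1⊕1⊕1⊕1⊕1⊕0⊕1 = 0
p16 = XOR of data positions {17,18,19,20,21,22,23,24,25,26,27,28,29,30,31} = 1⊕1⊕0⊕1⊕0⊕0⊕0⊕1⊕1⊕1⊕1⊕1⊕1⊕0⊕1 = 0
Codeword b1..b31 = 0110011010011110110100011111101

0110011010011110110100011111101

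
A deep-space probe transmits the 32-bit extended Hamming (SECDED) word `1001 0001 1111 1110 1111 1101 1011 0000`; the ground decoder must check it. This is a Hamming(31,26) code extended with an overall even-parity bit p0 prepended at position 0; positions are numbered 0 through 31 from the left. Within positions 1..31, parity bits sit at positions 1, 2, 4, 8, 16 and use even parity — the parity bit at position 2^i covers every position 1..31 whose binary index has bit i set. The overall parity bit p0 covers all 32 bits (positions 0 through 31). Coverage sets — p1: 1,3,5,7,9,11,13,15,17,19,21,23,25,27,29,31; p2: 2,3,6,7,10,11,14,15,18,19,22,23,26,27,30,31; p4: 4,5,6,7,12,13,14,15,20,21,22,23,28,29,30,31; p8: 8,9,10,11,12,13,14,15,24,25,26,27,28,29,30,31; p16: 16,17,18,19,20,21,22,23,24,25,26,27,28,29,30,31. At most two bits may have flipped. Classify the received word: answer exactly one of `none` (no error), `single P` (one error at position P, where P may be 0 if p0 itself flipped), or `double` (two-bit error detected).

s1: b1⊕b3⊕b5⊕b7⊕b9⊕b11⊕b13⊕b15⊕b17⊕b19⊕b21⊕b23⊕b25⊕b27⊕b29⊕b31 = 0⊕1⊕0⊕1⊕1⊕1⊕1⊕0⊕1⊕1⊕1⊕1⊕0⊕1⊕0⊕0 = 0
s2: b2⊕b3⊕b6⊕b7⊕b10⊕b11⊕b14⊕b15⊕b18⊕b19⊕b22⊕b23⊕b26⊕b27⊕b30⊕b31 = 0⊕1⊕0⊕1⊕1⊕1⊕1⊕0⊕1⊕1⊕0⊕1⊕1⊕1⊕0⊕0 = 0
s4: b4⊕b5⊕b6⊕b7⊕b12⊕b13⊕b14⊕b15⊕b20⊕b21⊕b22⊕b23⊕b28⊕b29⊕b30⊕b31 = 0⊕0⊕0⊕1⊕1⊕1⊕1⊕0⊕1⊕1⊕0⊕1⊕0⊕0⊕0⊕0 = 1
s8: b8⊕b9⊕b10⊕b11⊕b12⊕b13⊕b14⊕b15⊕b24⊕b25⊕b26⊕b27⊕b28⊕b29⊕b30⊕b31 = 1⊕1⊕1⊕1⊕1⊕1⊕1⊕0⊕1⊕0⊕1⊕1⊕0⊕0⊕0⊕0 = 0
s16: b16⊕b17⊕b18⊕b19⊕b20⊕b21⊕b22⊕b23⊕b24⊕b25⊕b26⊕b27⊕b28⊕b29⊕b30⊕b31 = 1⊕1⊕1⊕1⊕1⊕1⊕0⊕1⊕1⊕0⊕1⊕1⊕0⊕0⊕0⊕0 = 0
Syndrome (s16...s1) = 00100 → position 4.
Overall parity (XOR of all 32 bits, including p0): 1⊕0⊕0⊕1⊕0⊕0⊕0⊕1⊕1⊕1⊕1⊕1⊕1⊕1⊕1⊕0⊕1⊕1⊕1⊕1⊕1⊕1⊕0⊕1⊕1⊕0⊕1⊕1⊕0⊕0⊕0⊕0 = 0
Overall=0, syndrome position=4 → double-bit error detected (uncorrectable).

double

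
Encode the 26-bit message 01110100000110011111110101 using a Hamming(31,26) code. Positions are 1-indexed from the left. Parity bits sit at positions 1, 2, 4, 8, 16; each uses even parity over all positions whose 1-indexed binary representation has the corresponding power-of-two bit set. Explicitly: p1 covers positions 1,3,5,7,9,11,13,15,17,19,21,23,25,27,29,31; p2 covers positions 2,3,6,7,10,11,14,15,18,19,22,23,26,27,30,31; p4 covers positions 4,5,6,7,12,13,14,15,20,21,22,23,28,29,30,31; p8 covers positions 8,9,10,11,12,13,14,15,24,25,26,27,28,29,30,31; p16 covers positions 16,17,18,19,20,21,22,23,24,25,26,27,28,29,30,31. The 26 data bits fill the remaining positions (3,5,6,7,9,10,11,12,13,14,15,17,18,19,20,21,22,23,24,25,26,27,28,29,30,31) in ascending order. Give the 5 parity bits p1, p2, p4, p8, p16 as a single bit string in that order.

11011

Place data bits at non-power-of-two positions: b3=0, b5=1, b6=1, b7=1, b9=0, b10=1, b11=0, b12=0, b13=0, b14=0, b15=0, b17=1, b18=1, b19=0, b20=0, b21=1, b22=1, b23=1, b24=1, b25=1, b26=1, b27=1, b28=0, b29=1, b30=0, b31=1.
p1 = XOR of data positions {3,5,7,9,11,13,15,17,19,21,23,25,27,29,31} = 0⊕1⊕1⊕0⊕0⊕0⊕0⊕1⊕0⊕1⊕1⊕1⊕1⊕1⊕1 = 1
p2 = XOR of data positions {3,6,7,10,11,14,15,18,19,22,23,26,27,30,31} = 0⊕1⊕1⊕1⊕0⊕0⊕0⊕1⊕0⊕1⊕1⊕1⊕1⊕0⊕1 = 1
p4 = XOR of data positions {5,6,7,12,13,14,15,20,21,22,23,28,29,30,31} = 1⊕1⊕1⊕0⊕0⊕0⊕0⊕0⊕1⊕1⊕1⊕0⊕1⊕0⊕1 = 0
p8 = XOR of data positions {9,10,11,12,13,14,15,24,25,26,27,28,29,30,31} = 0⊕1⊕0⊕0⊕0⊕0⊕0⊕1⊕1⊕1⊕1⊕0⊕1⊕0⊕1 = 1
p16 = XOR of data positions {17,18,19,20,21,22,23,24,25,26,27,28,29,30,31} = 1⊕1⊕0⊕0⊕1⊕1⊕1⊕1⊕1⊕1⊕1⊕0⊕1⊕0⊕1 = 1
Parity bits p1,p2,p4,p8,p16 = 11011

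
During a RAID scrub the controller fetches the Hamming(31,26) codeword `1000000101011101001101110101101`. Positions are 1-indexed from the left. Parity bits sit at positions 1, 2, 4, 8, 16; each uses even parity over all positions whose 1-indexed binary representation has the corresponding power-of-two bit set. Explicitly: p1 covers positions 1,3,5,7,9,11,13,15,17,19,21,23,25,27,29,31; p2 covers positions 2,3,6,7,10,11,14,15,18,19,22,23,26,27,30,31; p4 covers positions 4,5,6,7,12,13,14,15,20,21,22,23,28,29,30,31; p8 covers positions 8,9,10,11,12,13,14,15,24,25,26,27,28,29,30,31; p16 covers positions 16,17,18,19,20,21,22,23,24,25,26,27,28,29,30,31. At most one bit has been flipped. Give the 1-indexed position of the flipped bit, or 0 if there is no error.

6

s1: b1⊕b3⊕b5⊕b7⊕b9⊕b11⊕b13⊕b15⊕b17⊕b19⊕b21⊕b23⊕b25⊕b27⊕b29⊕b31 = 1⊕0⊕0⊕0⊕0⊕0⊕1⊕0⊕0⊕1⊕0⊕1⊕0⊕0⊕1⊕1 = 0
s2: b2⊕b3⊕b6⊕b7⊕b10⊕b11⊕b14⊕b15⊕b18⊕b19⊕b22⊕b23⊕b26⊕b27⊕b30⊕b31 = 0⊕0⊕0⊕0⊕1⊕0⊕1⊕0⊕0⊕1⊕1⊕1⊕1⊕0⊕0⊕1 = 1
s4: b4⊕b5⊕b6⊕b7⊕b12⊕b13⊕b14⊕b15⊕b20⊕b21⊕b22⊕b23⊕b28⊕b29⊕b30⊕b31 = 0⊕0⊕0⊕0⊕1⊕1⊕1⊕0⊕1⊕0⊕1⊕1⊕1⊕1⊕0⊕1 = 1
s8: b8⊕b9⊕b10⊕b11⊕b12⊕b13⊕b14⊕b15⊕b24⊕b25⊕b26⊕b27⊕b28⊕b29⊕b30⊕b31 = 1⊕0⊕1⊕0⊕1⊕1⊕1⊕0⊕1⊕0⊕1⊕0⊕1⊕1⊕0⊕1 = 0
s16: b16⊕b17⊕b18⊕b19⊕b20⊕b21⊕b22⊕b23⊕b24⊕b25⊕b26⊕b27⊕b28⊕b29⊕b30⊕b31 = 1⊕0⊕0⊕1⊕1⊕0⊕1⊕1⊕1⊕0⊕1⊕0⊕1⊕1⊕0⊕1 = 0
Syndrome (s16...s1) = 00110 → position 6.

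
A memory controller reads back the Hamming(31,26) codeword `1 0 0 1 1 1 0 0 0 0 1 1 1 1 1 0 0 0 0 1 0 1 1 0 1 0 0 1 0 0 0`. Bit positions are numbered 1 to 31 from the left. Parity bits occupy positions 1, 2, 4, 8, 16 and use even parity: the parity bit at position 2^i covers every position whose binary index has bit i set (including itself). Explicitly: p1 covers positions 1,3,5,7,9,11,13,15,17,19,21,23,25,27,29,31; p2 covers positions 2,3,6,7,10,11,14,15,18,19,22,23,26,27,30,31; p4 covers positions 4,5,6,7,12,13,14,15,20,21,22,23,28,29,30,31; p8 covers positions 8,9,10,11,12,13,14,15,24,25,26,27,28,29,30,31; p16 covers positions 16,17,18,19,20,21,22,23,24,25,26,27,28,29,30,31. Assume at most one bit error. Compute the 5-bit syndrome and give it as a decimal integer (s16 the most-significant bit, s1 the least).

29

s1: b1⊕b3⊕b5⊕b7⊕b9⊕b11⊕b13⊕b15⊕b17⊕b19⊕b21⊕b23⊕b25⊕b27⊕b29⊕b31 = 1⊕0⊕1⊕0⊕0⊕1⊕1⊕1⊕0⊕0⊕0⊕1⊕1⊕0⊕0⊕0 = 1
s2: b2⊕b3⊕b6⊕b7⊕b10⊕b11⊕b14⊕b15⊕b18⊕b19⊕b22⊕b23⊕b26⊕b27⊕b30⊕b31 = 0⊕0⊕1⊕0⊕0⊕1⊕1⊕1⊕0⊕0⊕1⊕1⊕0⊕0⊕0⊕0 = 0
s4: b4⊕b5⊕b6⊕b7⊕b12⊕b13⊕b14⊕b15⊕b20⊕b21⊕b22⊕b23⊕b28⊕b29⊕b30⊕b31 = 1⊕1⊕1⊕0⊕1⊕1⊕1⊕1⊕1⊕0⊕1⊕1⊕1⊕0⊕0⊕0 = 1
s8: b8⊕b9⊕b10⊕b11⊕b12⊕b13⊕b14⊕b15⊕b24⊕b25⊕b26⊕b27⊕b28⊕b29⊕b30⊕b31 = 0⊕0⊕0⊕1⊕1⊕1⊕1⊕1⊕0⊕1⊕0⊕0⊕1⊕0⊕0⊕0 = 1
s16: b16⊕b17⊕b18⊕b19⊕b20⊕b21⊕b22⊕b23⊕b24⊕b25⊕b26⊕b27⊕b28⊕b29⊕b30⊕b31 = 0⊕0⊕0⊕0⊕1⊕0⊕1⊕1⊕0⊕1⊕0⊕0⊕1⊕0⊕0⊕0 = 1
Syndrome (s16...s1) = 11101 → position 29.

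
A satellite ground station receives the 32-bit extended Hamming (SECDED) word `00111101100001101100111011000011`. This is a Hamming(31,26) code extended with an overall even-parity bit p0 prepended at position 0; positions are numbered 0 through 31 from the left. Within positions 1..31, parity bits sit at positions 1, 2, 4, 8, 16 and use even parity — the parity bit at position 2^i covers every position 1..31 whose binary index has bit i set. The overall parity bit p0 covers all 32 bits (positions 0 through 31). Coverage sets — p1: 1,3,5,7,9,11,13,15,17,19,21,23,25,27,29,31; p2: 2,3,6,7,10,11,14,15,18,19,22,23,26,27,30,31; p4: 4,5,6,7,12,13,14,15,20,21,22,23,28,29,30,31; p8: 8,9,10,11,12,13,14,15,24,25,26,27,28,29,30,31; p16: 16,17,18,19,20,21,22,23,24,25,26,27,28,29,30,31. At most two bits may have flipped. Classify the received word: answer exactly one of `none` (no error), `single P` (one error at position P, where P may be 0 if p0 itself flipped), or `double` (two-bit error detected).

s1: b1⊕b3⊕b5⊕b7⊕b9⊕b11⊕b13⊕b15⊕b17⊕b19⊕b21⊕b23⊕b25⊕b27⊕b29⊕b31 = 0⊕1⊕1⊕1⊕0⊕0⊕1⊕0⊕1⊕0⊕1⊕0⊕1⊕0⊕0⊕1 = 0
s2: b2⊕b3⊕b6⊕b7⊕b10⊕b11⊕b14⊕b15⊕b18⊕b19⊕b22⊕b23⊕b26⊕b27⊕b30⊕b31 = 1⊕1⊕0⊕1⊕0⊕0⊕1⊕0⊕0⊕0⊕1⊕0⊕0⊕0⊕1⊕1 = 1
s4: b4⊕b5⊕b6⊕b7⊕b12⊕b13⊕b14⊕b15⊕b20⊕b21⊕b22⊕b23⊕b28⊕b29⊕b30⊕b31 = 1⊕1⊕0⊕1⊕0⊕1⊕1⊕0⊕1⊕1⊕1⊕0⊕0⊕0⊕1⊕1 = 0
s8: b8⊕b9⊕b10⊕b11⊕b12⊕b13⊕b14⊕b15⊕b24⊕b25⊕b26⊕b27⊕b28⊕b29⊕b30⊕b31 = 1⊕0⊕0⊕0⊕0⊕1⊕1⊕0⊕1⊕1⊕0⊕0⊕0⊕0⊕1⊕1 = 1
s16: b16⊕b17⊕b18⊕b19⊕b20⊕b21⊕b22⊕b23⊕b24⊕b25⊕b26⊕b27⊕b28⊕b29⊕b30⊕b31 = 1⊕1⊕0⊕0⊕1⊕1⊕1⊕0⊕1⊕1⊕0⊕0⊕0⊕0⊕1⊕1 = 1
Syndrome (s16...s1) = 11010 → position 26.
Overall parity (XOR of all 32 bits, including p0): 0⊕0⊕1⊕1⊕1⊕1⊕0⊕1⊕1⊕0⊕0⊕0⊕0⊕1⊕1⊕0⊕1⊕1⊕0⊕0⊕1⊕1⊕1⊕0⊕1⊕1⊕0⊕0⊕0⊕0⊕1⊕1 = 1
Overall=1, syndrome position=26 → single-bit error at position 26.

single 26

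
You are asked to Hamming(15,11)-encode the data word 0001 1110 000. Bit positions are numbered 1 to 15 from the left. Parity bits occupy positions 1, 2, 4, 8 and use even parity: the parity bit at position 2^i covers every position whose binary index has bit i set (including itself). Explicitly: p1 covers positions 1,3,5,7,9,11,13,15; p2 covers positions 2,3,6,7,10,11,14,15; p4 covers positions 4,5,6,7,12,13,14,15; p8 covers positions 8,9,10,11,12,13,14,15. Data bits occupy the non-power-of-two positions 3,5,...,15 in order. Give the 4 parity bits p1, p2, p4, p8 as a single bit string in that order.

1111

Place data bits at non-power-of-two positions: b3=0, b5=0, b6=0, b7=1, b9=1, b10=1, b11=1, b12=0, b13=0, b14=0, b15=0.
p1 = XOR of data positions {3,5,7,9,11,13,15} = 0⊕0⊕1⊕1⊕1⊕0⊕0 = 1
p2 = XOR of data positions {3,6,7,10,11,14,15} = 0⊕0⊕1⊕1⊕1⊕0⊕0 = 1
p4 = XOR of data positions {5,6,7,12,13,14,15} = 0⊕0⊕1⊕0⊕0⊕0⊕0 = 1
p8 = XOR of data positions {9,10,11,12,13,14,15} = 1⊕1⊕1⊕0⊕0⊕0⊕0 = 1
Parity bits p1,p2,p4,p8 = 1111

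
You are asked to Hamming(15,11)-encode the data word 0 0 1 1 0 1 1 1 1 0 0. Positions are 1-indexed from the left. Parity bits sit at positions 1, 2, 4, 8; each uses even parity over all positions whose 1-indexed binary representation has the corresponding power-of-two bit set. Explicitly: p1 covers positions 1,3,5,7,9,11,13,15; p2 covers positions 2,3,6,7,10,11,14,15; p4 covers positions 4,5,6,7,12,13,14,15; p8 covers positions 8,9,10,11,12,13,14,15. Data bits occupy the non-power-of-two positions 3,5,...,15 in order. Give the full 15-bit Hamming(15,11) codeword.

100001100111100

Place data bits at non-power-of-two positions: b3=0, b5=0, b6=1, b7=1, b9=0, b10=1, b11=1, b12=1, b13=1, b14=0, b15=0.
p1 = XOR of data positions {3,5,7,9,11,13,15} = 0⊕0⊕1⊕0⊕1⊕1⊕0 = 1
p2 = XOR of data positions {3,6,7,10,11,14,15} = 0⊕1⊕1⊕1⊕1⊕0⊕0 = 0
p4 = XOR of data positions {5,6,7,12,13,14,15} = 0⊕1⊕1⊕1⊕1⊕0⊕0 = 0
p8 = XOR of data positions {9,10,11,12,13,14,15} = 0⊕1⊕1⊕1⊕1⊕0⊕0 = 0
Codeword b1..b15 = 100001100111100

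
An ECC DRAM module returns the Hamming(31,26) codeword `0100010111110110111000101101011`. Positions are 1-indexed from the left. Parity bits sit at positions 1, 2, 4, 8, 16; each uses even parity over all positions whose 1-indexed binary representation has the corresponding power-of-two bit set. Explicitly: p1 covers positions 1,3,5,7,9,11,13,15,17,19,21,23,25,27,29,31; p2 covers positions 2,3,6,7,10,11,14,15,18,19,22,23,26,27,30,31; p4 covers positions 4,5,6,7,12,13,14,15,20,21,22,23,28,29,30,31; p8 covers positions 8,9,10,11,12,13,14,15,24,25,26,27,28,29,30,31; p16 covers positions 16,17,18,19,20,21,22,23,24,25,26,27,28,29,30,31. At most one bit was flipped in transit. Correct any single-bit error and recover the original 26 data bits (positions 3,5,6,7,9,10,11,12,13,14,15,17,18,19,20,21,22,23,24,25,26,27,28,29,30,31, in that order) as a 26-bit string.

00101111011111000101101011

s1: b1⊕b3⊕b5⊕b7⊕b9⊕b11⊕b13⊕b15⊕b17⊕b19⊕b21⊕b23⊕b25⊕b27⊕b29⊕b31 = 0⊕0⊕0⊕0⊕1⊕1⊕0⊕1⊕1⊕1⊕0⊕1⊕1⊕0⊕0⊕1 = 0
s2: b2⊕b3⊕b6⊕b7⊕b10⊕b11⊕b14⊕b15⊕b18⊕b19⊕b22⊕b23⊕b26⊕b27⊕b30⊕b31 = 1⊕0⊕1⊕0⊕1⊕1⊕1⊕1⊕1⊕1⊕0⊕1⊕1⊕0⊕1⊕1 = 0
s4: b4⊕b5⊕b6⊕b7⊕b12⊕b13⊕b14⊕b15⊕b20⊕b21⊕b22⊕b23⊕b28⊕b29⊕b30⊕b31 = 0⊕0⊕1⊕0⊕1⊕0⊕1⊕1⊕0⊕0⊕0⊕1⊕1⊕0⊕1⊕1 = 0
s8: b8⊕b9⊕b10⊕b11⊕b12⊕b13⊕b14⊕b15⊕b24⊕b25⊕b26⊕b27⊕b28⊕b29⊕b30⊕b31 = 1⊕1⊕1⊕1⊕1⊕0⊕1⊕1⊕0⊕1⊕1⊕0⊕1⊕0⊕1⊕1 = 0
s16: b16⊕b17⊕b18⊕b19⊕b20⊕b21⊕b22⊕b23⊕b24⊕b25⊕b26⊕b27⊕b28⊕b29⊕b30⊕b31 = 0⊕1⊕1⊕1⊕0⊕0⊕0⊕1⊕0⊕1⊕1⊕0⊕1⊕0⊕1⊕1 = 1
Syndrome (s16...s1) = 10000 → position 16.
Flip bit 16: corrected codeword = 0100010111110111111000101101011
Data bits at positions 3,5,6,7,9,10,11,12,13,14,15,17,18,19,20,21,22,23,24,25,26,27,28,29,30,31: 00101111011111000101101011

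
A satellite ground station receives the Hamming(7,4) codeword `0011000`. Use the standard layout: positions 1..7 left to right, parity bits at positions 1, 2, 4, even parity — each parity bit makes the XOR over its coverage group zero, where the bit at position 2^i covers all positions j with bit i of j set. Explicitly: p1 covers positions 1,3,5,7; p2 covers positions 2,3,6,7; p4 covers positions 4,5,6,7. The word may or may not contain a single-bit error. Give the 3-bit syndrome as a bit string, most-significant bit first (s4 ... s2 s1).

111

s1: b1⊕b3⊕b5⊕b7 = 0⊕1⊕0⊕0 = 1
s2: b2⊕b3⊕b6⊕b7 = 0⊕1⊕0⊕0 = 1
s4: b4⊕b5⊕b6⊕b7 = 1⊕0⊕0⊕0 = 1
Syndrome (s4...s1) = 111 → position 7.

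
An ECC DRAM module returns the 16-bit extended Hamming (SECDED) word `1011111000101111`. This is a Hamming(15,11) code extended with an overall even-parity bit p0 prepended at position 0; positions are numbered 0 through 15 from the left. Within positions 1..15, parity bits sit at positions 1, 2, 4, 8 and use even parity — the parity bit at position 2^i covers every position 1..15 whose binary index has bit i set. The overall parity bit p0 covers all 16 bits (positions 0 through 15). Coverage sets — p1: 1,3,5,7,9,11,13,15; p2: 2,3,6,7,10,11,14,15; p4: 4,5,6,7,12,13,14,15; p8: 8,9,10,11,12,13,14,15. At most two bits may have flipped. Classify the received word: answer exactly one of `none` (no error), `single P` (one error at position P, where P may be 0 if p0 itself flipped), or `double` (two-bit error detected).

s1: b1⊕b3⊕b5⊕b7⊕b9⊕b11⊕b13⊕b15 = 0⊕1⊕1⊕0⊕0⊕0⊕1⊕1 = 0
s2: b2⊕b3⊕b6⊕b7⊕b10⊕b11⊕b14⊕b15 = 1⊕1⊕1⊕0⊕1⊕0⊕1⊕1 = 0
s4: b4⊕b5⊕b6⊕b7⊕b12⊕b13⊕b14⊕b15 = 1⊕1⊕1⊕0⊕1⊕1⊕1⊕1 = 1
s8: b8⊕b9⊕b10⊕b11⊕b12⊕b13⊕b14⊕b15 = 0⊕0⊕1⊕0⊕1⊕1⊕1⊕1 = 1
Syndrome (s8...s1) = 1100 → position 12.
Overall parity (XOR of all 16 bits, including p0): 1⊕0⊕1⊕1⊕1⊕1⊕1⊕0⊕0⊕0⊕1⊕0⊕1⊕1⊕1⊕1 = 1
Overall=1, syndrome position=12 → single-bit error at position 12.

single 12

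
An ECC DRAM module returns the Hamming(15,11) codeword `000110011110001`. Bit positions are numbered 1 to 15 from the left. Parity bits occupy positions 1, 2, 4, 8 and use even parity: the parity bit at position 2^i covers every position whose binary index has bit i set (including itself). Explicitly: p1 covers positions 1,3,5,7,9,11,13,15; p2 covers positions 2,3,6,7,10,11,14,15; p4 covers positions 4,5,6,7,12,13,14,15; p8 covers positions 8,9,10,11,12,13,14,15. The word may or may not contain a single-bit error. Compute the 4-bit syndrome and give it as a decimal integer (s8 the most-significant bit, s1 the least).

s1: b1⊕b3⊕b5⊕b7⊕b9⊕b11⊕b13⊕b15 = 0⊕0⊕1⊕0⊕1⊕1⊕0⊕1 = 0
s2: b2⊕b3⊕b6⊕b7⊕b10⊕b11⊕b14⊕b15 = 0⊕0⊕0⊕0⊕1⊕1⊕0⊕1 = 1
s4: b4⊕b5⊕b6⊕b7⊕b12⊕b13⊕b14⊕b15 = 1⊕1⊕0⊕0⊕0⊕0⊕0⊕1 = 1
s8: b8⊕b9⊕b10⊕b11⊕b12⊕b13⊕b14⊕b15 = 1⊕1⊕1⊕1⊕0⊕0⊕0⊕1 = 1
Syndrome (s8...s1) = 1110 → position 14.

14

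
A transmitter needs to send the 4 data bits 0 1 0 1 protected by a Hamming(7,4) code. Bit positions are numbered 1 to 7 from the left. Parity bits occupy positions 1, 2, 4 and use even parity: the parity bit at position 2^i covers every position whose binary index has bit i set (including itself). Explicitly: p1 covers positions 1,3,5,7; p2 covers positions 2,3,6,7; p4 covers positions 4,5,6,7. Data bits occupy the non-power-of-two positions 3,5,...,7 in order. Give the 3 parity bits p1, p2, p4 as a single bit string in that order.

Place data bits at non-power-of-two positions: b3=0, b5=1, b6=0, b7=1.
p1 = XOR of data positions {3,5,7} = 0⊕1⊕1 = 0
p2 = XOR of data positions {3,6,7} = 0⊕0⊕1 = 1
p4 = XOR of data positions {5,6,7} = 1⊕0⊕1 = 0
Parity bits p1,p2,p4 = 010

010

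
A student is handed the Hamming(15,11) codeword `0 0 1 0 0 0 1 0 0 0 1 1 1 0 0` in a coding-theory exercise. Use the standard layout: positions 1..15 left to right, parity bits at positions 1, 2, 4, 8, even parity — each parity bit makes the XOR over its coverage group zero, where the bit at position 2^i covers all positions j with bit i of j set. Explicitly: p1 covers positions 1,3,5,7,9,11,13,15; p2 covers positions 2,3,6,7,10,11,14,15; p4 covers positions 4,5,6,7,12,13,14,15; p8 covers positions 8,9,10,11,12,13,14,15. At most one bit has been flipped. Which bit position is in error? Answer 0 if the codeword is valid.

s1: b1⊕b3⊕b5⊕b7⊕b9⊕b11⊕b13⊕b15 = 0⊕1⊕0⊕1⊕0⊕1⊕1⊕0 = 0
s2: b2⊕b3⊕b6⊕b7⊕b10⊕b11⊕b14⊕b15 = 0⊕1⊕0⊕1⊕0⊕1⊕0⊕0 = 1
s4: b4⊕b5⊕b6⊕b7⊕b12⊕b13⊕b14⊕b15 = 0⊕0⊕0⊕1⊕1⊕1⊕0⊕0 = 1
s8: b8⊕b9⊕b10⊕b11⊕b12⊕b13⊕b14⊕b15 = 0⊕0⊕0⊕1⊕1⊕1⊕0⊕0 = 1
Syndrome (s8...s1) = 1110 → position 14.

14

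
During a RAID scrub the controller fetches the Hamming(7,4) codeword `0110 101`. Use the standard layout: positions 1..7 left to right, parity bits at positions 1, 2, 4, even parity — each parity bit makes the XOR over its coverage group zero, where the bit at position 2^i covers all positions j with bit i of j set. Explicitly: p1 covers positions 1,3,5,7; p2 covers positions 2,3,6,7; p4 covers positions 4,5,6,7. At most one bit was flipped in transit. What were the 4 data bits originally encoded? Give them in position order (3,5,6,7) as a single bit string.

s1: b1⊕b3⊕b5⊕b7 = 0⊕1⊕1⊕1 = 1
s2: b2⊕b3⊕b6⊕b7 = 1⊕1⊕0⊕1 = 1
s4: b4⊕b5⊕b6⊕b7 = 0⊕1⊕0⊕1 = 0
Syndrome (s4...s1) = 011 → position 3.
Flip bit 3: corrected codeword = 0100101
Data bits at positions 3,5,6,7: 0101

0101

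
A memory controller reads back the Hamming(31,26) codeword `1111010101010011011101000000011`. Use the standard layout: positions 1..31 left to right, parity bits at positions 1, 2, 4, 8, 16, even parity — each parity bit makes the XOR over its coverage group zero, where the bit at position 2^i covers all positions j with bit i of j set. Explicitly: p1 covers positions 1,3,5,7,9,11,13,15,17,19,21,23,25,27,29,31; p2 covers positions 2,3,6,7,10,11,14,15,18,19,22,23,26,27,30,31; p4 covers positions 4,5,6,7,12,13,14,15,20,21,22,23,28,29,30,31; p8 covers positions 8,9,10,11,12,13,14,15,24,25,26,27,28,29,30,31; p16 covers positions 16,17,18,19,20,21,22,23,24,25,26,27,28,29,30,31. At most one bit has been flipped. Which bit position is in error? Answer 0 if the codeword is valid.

17

s1: b1⊕b3⊕b5⊕b7⊕b9⊕b11⊕b13⊕b15⊕b17⊕b19⊕b21⊕b23⊕b25⊕b27⊕b29⊕b31 = 1⊕1⊕0⊕0⊕0⊕0⊕0⊕1⊕0⊕1⊕0⊕0⊕0⊕0⊕0⊕1 = 1
s2: b2⊕b3⊕b6⊕b7⊕b10⊕b11⊕b14⊕b15⊕b18⊕b19⊕b22⊕b23⊕b26⊕b27⊕b30⊕b31 = 1⊕1⊕1⊕0⊕1⊕0⊕0⊕1⊕1⊕1⊕1⊕0⊕0⊕0⊕1⊕1 = 0
s4: b4⊕b5⊕b6⊕b7⊕b12⊕b13⊕b14⊕b15⊕b20⊕b21⊕b22⊕b23⊕b28⊕b29⊕b30⊕b31 = 1⊕0⊕1⊕0⊕1⊕0⊕0⊕1⊕1⊕0⊕1⊕0⊕0⊕0⊕1⊕1 = 0
s8: b8⊕b9⊕b10⊕b11⊕b12⊕b13⊕b14⊕b15⊕b24⊕b25⊕b26⊕b27⊕b28⊕b29⊕b30⊕b31 = 1⊕0⊕1⊕0⊕1⊕0⊕0⊕1⊕0⊕0⊕0⊕0⊕0⊕0⊕1⊕1 = 0
s16: b16⊕b17⊕b18⊕b19⊕b20⊕b21⊕b22⊕b23⊕b24⊕b25⊕b26⊕b27⊕b28⊕b29⊕b30⊕b31 = 1⊕0⊕1⊕1⊕1⊕0⊕1⊕0⊕0⊕0⊕0⊕0⊕0⊕0⊕1⊕1 = 1
Syndrome (s16...s1) = 10001 → position 17.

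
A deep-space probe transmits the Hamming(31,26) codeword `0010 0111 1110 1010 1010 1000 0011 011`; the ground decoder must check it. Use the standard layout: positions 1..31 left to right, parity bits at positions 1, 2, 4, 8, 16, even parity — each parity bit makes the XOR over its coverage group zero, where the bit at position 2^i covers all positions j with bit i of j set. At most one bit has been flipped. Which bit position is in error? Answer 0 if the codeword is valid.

17

s1: b1⊕b3⊕b5⊕b7⊕b9⊕b11⊕b13⊕b15⊕b17⊕b19⊕b21⊕b23⊕b25⊕b27⊕b29⊕b31 = 0⊕1⊕0⊕1⊕1⊕1⊕1⊕1⊕1⊕1⊕1⊕0⊕0⊕1⊕0⊕1 = 1
s2: b2⊕b3⊕b6⊕b7⊕b10⊕b11⊕b14⊕b15⊕b18⊕b19⊕b22⊕b23⊕b26⊕b27⊕b30⊕b31 = 0⊕1⊕1⊕1⊕1⊕1⊕0⊕1⊕0⊕1⊕0⊕0⊕0⊕1⊕1⊕1 = 0
s4: b4⊕b5⊕b6⊕b7⊕b12⊕b13⊕b14⊕b15⊕b20⊕b21⊕b22⊕b23⊕b28⊕b29⊕b30⊕b31 = 0⊕0⊕1⊕1⊕0⊕1⊕0⊕1⊕0⊕1⊕0⊕0⊕1⊕0⊕1⊕1 = 0
s8: b8⊕b9⊕b10⊕b11⊕b12⊕b13⊕b14⊕b15⊕b24⊕b25⊕b26⊕b27⊕b28⊕b29⊕b30⊕b31 = 1⊕1⊕1⊕1⊕0⊕1⊕0⊕1⊕0⊕0⊕0⊕1⊕1⊕0⊕1⊕1 = 0
s16: b16⊕b17⊕b18⊕b19⊕b20⊕b21⊕b22⊕b23⊕b24⊕b25⊕b26⊕b27⊕b28⊕b29⊕b30⊕b31 = 0⊕1⊕0⊕1⊕0⊕1⊕0⊕0⊕0⊕0⊕0⊕1⊕1⊕0⊕1⊕1 = 1
Syndrome (s16...s1) = 10001 → position 17.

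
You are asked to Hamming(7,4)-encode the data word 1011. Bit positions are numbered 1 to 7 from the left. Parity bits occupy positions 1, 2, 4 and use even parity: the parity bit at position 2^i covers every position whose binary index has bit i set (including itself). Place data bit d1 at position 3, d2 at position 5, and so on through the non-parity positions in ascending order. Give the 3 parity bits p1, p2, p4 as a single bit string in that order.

Place data bits at non-power-of-two positions: b3=1, b5=0, b6=1, b7=1.
p1 = XOR of data positions {3,5,7} = 1⊕0⊕1 = 0
p2 = XOR of data positions {3,6,7} = 1⊕1⊕1 = 1
p4 = XOR of data positions {5,6,7} = 0⊕1⊕1 = 0
Parity bits p1,p2,p4 = 010

010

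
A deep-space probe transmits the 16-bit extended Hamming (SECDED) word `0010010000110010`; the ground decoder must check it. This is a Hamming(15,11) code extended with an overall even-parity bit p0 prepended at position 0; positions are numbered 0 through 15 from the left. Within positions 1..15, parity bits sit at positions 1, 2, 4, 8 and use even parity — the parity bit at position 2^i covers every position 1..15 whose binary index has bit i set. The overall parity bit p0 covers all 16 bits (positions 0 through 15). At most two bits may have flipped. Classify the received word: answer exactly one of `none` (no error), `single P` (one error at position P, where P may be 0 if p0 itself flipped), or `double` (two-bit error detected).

single 8

s1: b1⊕b3⊕b5⊕b7⊕b9⊕b11⊕b13⊕b15 = 0⊕0⊕1⊕0⊕0⊕1⊕0⊕0 = 0
s2: b2⊕b3⊕b6⊕b7⊕b10⊕b11⊕b14⊕b15 = 1⊕0⊕0⊕0⊕1⊕1⊕1⊕0 = 0
s4: b4⊕b5⊕b6⊕b7⊕b12⊕b13⊕b14⊕b15 = 0⊕1⊕0⊕0⊕0⊕0⊕1⊕0 = 0
s8: b8⊕b9⊕b10⊕b11⊕b12⊕b13⊕b14⊕b15 = 0⊕0⊕1⊕1⊕0⊕0⊕1⊕0 = 1
Syndrome (s8...s1) = 1000 → position 8.
Overall parity (XOR of all 16 bits, including p0): 0⊕0⊕1⊕0⊕0⊕1⊕0⊕0⊕0⊕0⊕1⊕1⊕0⊕0⊕1⊕0 = 1
Overall=1, syndrome position=8 → single-bit error at position 8.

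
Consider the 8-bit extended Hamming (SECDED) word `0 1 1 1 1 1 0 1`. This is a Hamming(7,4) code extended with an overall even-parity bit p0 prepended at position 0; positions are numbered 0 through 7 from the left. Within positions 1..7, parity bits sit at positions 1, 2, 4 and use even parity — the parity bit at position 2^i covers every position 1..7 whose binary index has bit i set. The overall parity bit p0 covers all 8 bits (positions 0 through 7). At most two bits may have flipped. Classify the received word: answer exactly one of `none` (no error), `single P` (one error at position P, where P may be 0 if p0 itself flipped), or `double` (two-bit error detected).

double

s1: b1⊕b3⊕b5⊕b7 = 1⊕1⊕1⊕1 = 0
s2: b2⊕b3⊕b6⊕b7 = 1⊕1⊕0⊕1 = 1
s4: b4⊕b5⊕b6⊕b7 = 1⊕1⊕0⊕1 = 1
Syndrome (s4...s1) = 110 → position 6.
Overall parity (XOR of all 8 bits, including p0): 0⊕1⊕1⊕1⊕1⊕1⊕0⊕1 = 0
Overall=0, syndrome position=6 → double-bit error detected (uncorrectable).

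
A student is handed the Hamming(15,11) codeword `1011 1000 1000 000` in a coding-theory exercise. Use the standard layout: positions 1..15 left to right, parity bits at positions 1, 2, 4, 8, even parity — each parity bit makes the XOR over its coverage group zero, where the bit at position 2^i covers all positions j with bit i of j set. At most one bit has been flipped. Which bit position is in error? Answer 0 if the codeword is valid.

s1: b1⊕b3⊕b5⊕b7⊕b9⊕b11⊕b13⊕b15 = 1⊕1⊕1⊕0⊕1⊕0⊕0⊕0 = 0
s2: b2⊕b3⊕b6⊕b7⊕b10⊕b11⊕b14⊕b15 = 0⊕1⊕0⊕0⊕0⊕0⊕0⊕0 = 1
s4: b4⊕b5⊕b6⊕b7⊕b12⊕b13⊕b14⊕b15 = 1⊕1⊕0⊕0⊕0⊕0⊕0⊕0 = 0
s8: b8⊕b9⊕b10⊕b11⊕b12⊕b13⊕b14⊕b15 = 0⊕1⊕0⊕0⊕0⊕0⊕0⊕0 = 1
Syndrome (s8...s1) = 1010 → position 10.

10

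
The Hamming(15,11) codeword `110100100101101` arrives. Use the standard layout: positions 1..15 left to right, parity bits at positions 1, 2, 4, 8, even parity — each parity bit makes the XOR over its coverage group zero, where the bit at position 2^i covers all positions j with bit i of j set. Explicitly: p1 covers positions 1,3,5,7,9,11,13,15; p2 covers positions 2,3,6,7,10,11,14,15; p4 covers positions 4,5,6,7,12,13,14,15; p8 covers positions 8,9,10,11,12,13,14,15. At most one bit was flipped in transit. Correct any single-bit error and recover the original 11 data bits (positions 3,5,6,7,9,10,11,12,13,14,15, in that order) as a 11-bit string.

s1: b1⊕b3⊕b5⊕b7⊕b9⊕b11⊕b13⊕b15 = 1⊕0⊕0⊕1⊕0⊕0⊕1⊕1 = 0
s2: b2⊕b3⊕b6⊕b7⊕b10⊕b11⊕b14⊕b15 = 1⊕0⊕0⊕1⊕1⊕0⊕0⊕1 = 0
s4: b4⊕b5⊕b6⊕b7⊕b12⊕b13⊕b14⊕b15 = 1⊕0⊕0⊕1⊕1⊕1⊕0⊕1 = 1
s8: b8⊕b9⊕b10⊕b11⊕b12⊕b13⊕b14⊕b15 = 0⊕0⊕1⊕0⊕1⊕1⊕0⊕1 = 0
Syndrome (s8...s1) = 0100 → position 4.
Flip bit 4: corrected codeword = 110000100101101
Data bits at positions 3,5,6,7,9,10,11,12,13,14,15: 00010101101

00010101101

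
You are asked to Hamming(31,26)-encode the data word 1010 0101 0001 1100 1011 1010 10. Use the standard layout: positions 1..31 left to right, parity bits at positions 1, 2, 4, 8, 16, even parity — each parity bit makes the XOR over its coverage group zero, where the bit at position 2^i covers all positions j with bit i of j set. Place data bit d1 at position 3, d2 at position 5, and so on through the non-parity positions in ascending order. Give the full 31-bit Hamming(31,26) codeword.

0011010101010001111001011101010

Place data bits at non-power-of-two positions: b3=1, b5=0, b6=1, b7=0, b9=0, b10=1, b11=0, b12=1, b13=0, b14=0, b15=0, b17=1, b18=1, b19=1, b20=0, b21=0, b22=1, b23=0, b24=1, b25=1, b26=1, b27=0, b28=1, b29=0, b30=1, b31=0.
p1 = XOR of data positions {3,5,7,9,11,13,15,17,19,21,23,25,27,29,31} = 1⊕0⊕0⊕0⊕0⊕0⊕0⊕1⊕1⊕0⊕0⊕1⊕0⊕0⊕0 = 0
p2 = XOR of data positions {3,6,7,10,11,14,15,18,19,22,23,26,27,30,31} = 1⊕1⊕0⊕1⊕0⊕0⊕0⊕1⊕1⊕1⊕0⊕1⊕0⊕1⊕0 = 0
p4 = XOR of data positions {5,6,7,12,13,14,15,20,21,22,23,28,29,30,31} = 0⊕1⊕0⊕1⊕0⊕0⊕0⊕0⊕0⊕1⊕0⊕1⊕0⊕1⊕0 = 1
p8 = XOR of data positions {9,10,11,12,13,14,15,24,25,26,27,28,29,30,31} = 0⊕1⊕0⊕1⊕0⊕0⊕0⊕1⊕1⊕1⊕0⊕1⊕0⊕1⊕0 = 1
p16 = XOR of data positions {17,18,19,20,21,22,23,24,25,26,27,28,29,30,31} = 1⊕1⊕1⊕0⊕0⊕1⊕0⊕1⊕1⊕1⊕0⊕1⊕0⊕1⊕0 = 1
Codeword b1..b31 = 0011010101010001111001011101010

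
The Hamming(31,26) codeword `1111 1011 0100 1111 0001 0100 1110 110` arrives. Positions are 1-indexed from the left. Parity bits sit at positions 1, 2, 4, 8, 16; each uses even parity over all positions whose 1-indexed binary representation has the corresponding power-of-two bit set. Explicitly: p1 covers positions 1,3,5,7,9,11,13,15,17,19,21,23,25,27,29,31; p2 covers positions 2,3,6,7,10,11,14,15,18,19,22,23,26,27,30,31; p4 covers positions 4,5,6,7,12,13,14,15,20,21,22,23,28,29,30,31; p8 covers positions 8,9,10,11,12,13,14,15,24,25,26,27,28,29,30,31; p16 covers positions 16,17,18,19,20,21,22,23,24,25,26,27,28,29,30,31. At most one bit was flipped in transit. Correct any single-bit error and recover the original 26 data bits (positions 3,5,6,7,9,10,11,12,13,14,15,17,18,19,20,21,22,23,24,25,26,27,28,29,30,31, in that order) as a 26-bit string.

11010100111000101001110110

s1: b1⊕b3⊕b5⊕b7⊕b9⊕b11⊕b13⊕b15⊕b17⊕b19⊕b21⊕b23⊕b25⊕b27⊕b29⊕b31 = 1⊕1⊕1⊕1⊕0⊕0⊕1⊕1⊕0⊕0⊕0⊕0⊕1⊕1⊕1⊕0 = 1
s2: b2⊕b3⊕b6⊕b7⊕b10⊕b11⊕b14⊕b15⊕b18⊕b19⊕b22⊕b23⊕b26⊕b27⊕b30⊕b31 = 1⊕1⊕0⊕1⊕1⊕0⊕1⊕1⊕0⊕0⊕1⊕0⊕1⊕1⊕1⊕0 = 0
s4: b4⊕b5⊕b6⊕b7⊕b12⊕b13⊕b14⊕b15⊕b20⊕b21⊕b22⊕b23⊕b28⊕b29⊕b30⊕b31 = 1⊕1⊕0⊕1⊕0⊕1⊕1⊕1⊕1⊕0⊕1⊕0⊕0⊕1⊕1⊕0 = 0
s8: b8⊕b9⊕b10⊕b11⊕b12⊕b13⊕b14⊕b15⊕b24⊕b25⊕b26⊕b27⊕b28⊕b29⊕b30⊕b31 = 1⊕0⊕1⊕0⊕0⊕1⊕1⊕1⊕0⊕1⊕1⊕1⊕0⊕1⊕1⊕0 = 0
s16: b16⊕b17⊕b18⊕b19⊕b20⊕b21⊕b22⊕b23⊕b24⊕b25⊕b26⊕b27⊕b28⊕b29⊕b30⊕b31 = 1⊕0⊕0⊕0⊕1⊕0⊕1⊕0⊕0⊕1⊕1⊕1⊕0⊕1⊕1⊕0 = 0
Syndrome (s16...s1) = 00001 → position 1.
Flip bit 1: corrected codeword = 0111101101001111000101001110110
Data bits at positions 3,5,6,7,9,10,11,12,13,14,15,17,18,19,20,21,22,23,24,25,26,27,28,29,30,31: 11010100111000101001110110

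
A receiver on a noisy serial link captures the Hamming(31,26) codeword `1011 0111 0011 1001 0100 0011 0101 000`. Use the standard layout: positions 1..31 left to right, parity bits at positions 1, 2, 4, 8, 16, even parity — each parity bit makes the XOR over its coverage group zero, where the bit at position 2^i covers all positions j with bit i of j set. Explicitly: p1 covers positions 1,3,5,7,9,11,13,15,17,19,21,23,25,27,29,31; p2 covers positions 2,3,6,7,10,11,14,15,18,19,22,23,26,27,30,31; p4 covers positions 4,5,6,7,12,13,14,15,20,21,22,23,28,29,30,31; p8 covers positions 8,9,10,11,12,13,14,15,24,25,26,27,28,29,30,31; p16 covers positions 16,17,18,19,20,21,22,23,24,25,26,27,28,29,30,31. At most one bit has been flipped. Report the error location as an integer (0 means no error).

14

s1: b1⊕b3⊕b5⊕b7⊕b9⊕b11⊕b13⊕b15⊕b17⊕b19⊕b21⊕b23⊕b25⊕b27⊕b29⊕b31 = 1⊕1⊕0⊕1⊕0⊕1⊕1⊕0⊕0⊕0⊕0⊕1⊕0⊕0⊕0⊕0 = 0
s2: b2⊕b3⊕b6⊕b7⊕b10⊕b11⊕b14⊕b15⊕b18⊕b19⊕b22⊕b23⊕b26⊕b27⊕b30⊕b31 = 0⊕1⊕1⊕1⊕0⊕1⊕0⊕0⊕1⊕0⊕0⊕1⊕1⊕0⊕0⊕0 = 1
s4: b4⊕b5⊕b6⊕b7⊕b12⊕b13⊕b14⊕b15⊕b20⊕b21⊕b22⊕b23⊕b28⊕b29⊕b30⊕b31 = 1⊕0⊕1⊕1⊕1⊕1⊕0⊕0⊕0⊕0⊕0⊕1⊕1⊕0⊕0⊕0 = 1
s8: b8⊕b9⊕b10⊕b11⊕b12⊕b13⊕b14⊕b15⊕b24⊕b25⊕b26⊕b27⊕b28⊕b29⊕b30⊕b31 = 1⊕0⊕0⊕1⊕1⊕1⊕0⊕0⊕1⊕0⊕1⊕0⊕1⊕0⊕0⊕0 = 1
s16: b16⊕b17⊕b18⊕b19⊕b20⊕b21⊕b22⊕b23⊕b24⊕b25⊕b26⊕b27⊕b28⊕b29⊕b30⊕b31 = 1⊕0⊕1⊕0⊕0⊕0⊕0⊕1⊕1⊕0⊕1⊕0⊕1⊕0⊕0⊕0 = 0
Syndrome (s16...s1) = 01110 → position 14.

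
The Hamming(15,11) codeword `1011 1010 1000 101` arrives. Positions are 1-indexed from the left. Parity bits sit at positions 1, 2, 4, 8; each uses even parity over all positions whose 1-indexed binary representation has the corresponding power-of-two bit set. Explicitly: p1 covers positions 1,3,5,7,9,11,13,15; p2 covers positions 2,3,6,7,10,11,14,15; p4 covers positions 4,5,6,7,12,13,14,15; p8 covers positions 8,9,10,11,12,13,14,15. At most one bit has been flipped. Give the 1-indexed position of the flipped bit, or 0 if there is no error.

s1: b1⊕b3⊕b5⊕b7⊕b9⊕b11⊕b13⊕b15 = 1⊕1⊕1⊕1⊕1⊕0⊕1⊕1 = 1
s2: b2⊕b3⊕b6⊕b7⊕b10⊕b11⊕b14⊕b15 = 0⊕1⊕0⊕1⊕0⊕0⊕0⊕1 = 1
s4: b4⊕b5⊕b6⊕b7⊕b12⊕b13⊕b14⊕b15 = 1⊕1⊕0⊕1⊕0⊕1⊕0⊕1 = 1
s8: b8⊕b9⊕b10⊕b11⊕b12⊕b13⊕b14⊕b15 = 0⊕1⊕0⊕0⊕0⊕1⊕0⊕1 = 1
Syndrome (s8...s1) = 1111 → position 15.

15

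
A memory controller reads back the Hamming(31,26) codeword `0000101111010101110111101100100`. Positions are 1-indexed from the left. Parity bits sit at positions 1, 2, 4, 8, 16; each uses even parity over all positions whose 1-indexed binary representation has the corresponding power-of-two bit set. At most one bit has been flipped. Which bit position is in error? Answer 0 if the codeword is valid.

s1: b1⊕b3⊕b5⊕b7⊕b9⊕b11⊕b13⊕b15⊕b17⊕b19⊕b21⊕b23⊕b25⊕b27⊕b29⊕b31 = 0⊕0⊕1⊕1⊕1⊕0⊕0⊕0⊕1⊕0⊕1⊕1⊕1⊕0⊕1⊕0 = 0
s2: b2⊕b3⊕b6⊕b7⊕b10⊕b11⊕b14⊕b15⊕b18⊕b19⊕b22⊕b23⊕b26⊕b27⊕b30⊕b31 = 0⊕0⊕0⊕1⊕1⊕0⊕1⊕0⊕1⊕0⊕1⊕1⊕1⊕0⊕0⊕0 = 1
s4: b4⊕b5⊕b6⊕b7⊕b12⊕b13⊕b14⊕b15⊕b20⊕b21⊕b22⊕b23⊕b28⊕b29⊕b30⊕b31 = 0⊕1⊕0⊕1⊕1⊕0⊕1⊕0⊕1⊕1⊕1⊕1⊕0⊕1⊕0⊕0 = 1
s8: b8⊕b9⊕b10⊕b11⊕b12⊕b13⊕b14⊕b15⊕b24⊕b25⊕b26⊕b27⊕b28⊕b29⊕b30⊕b31 = 1⊕1⊕1⊕0⊕1⊕0⊕1⊕0⊕0⊕1⊕1⊕0⊕0⊕1⊕0⊕0 = 0
s16: b16⊕b17⊕b18⊕b19⊕b20⊕b21⊕b22⊕b23⊕b24⊕b25⊕b26⊕b27⊕b28⊕b29⊕b30⊕b31 = 1⊕1⊕1⊕0⊕1⊕1⊕1⊕1⊕0⊕1⊕1⊕0⊕0⊕1⊕0⊕0 = 0
Syndrome (s16...s1) = 00110 → position 6.

6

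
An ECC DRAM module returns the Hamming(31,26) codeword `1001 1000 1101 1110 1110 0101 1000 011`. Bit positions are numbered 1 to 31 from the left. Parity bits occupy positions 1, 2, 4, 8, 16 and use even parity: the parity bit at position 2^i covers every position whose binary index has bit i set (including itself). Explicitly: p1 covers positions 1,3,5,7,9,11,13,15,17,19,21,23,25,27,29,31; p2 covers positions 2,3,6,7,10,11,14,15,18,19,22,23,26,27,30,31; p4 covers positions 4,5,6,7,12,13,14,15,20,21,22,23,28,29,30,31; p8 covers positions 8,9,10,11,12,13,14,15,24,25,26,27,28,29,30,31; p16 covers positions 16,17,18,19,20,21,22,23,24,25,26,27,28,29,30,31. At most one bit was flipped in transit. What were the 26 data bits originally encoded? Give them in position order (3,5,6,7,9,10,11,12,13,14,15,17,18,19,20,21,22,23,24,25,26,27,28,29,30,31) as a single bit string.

s1: b1⊕b3⊕b5⊕b7⊕b9⊕b11⊕b13⊕b15⊕b17⊕b19⊕b21⊕b23⊕b25⊕b27⊕b29⊕b31 = 1⊕0⊕1⊕0⊕1⊕0⊕1⊕1⊕1⊕1⊕0⊕0⊕1⊕0⊕0⊕1 = 1
s2: b2⊕b3⊕b6⊕b7⊕b10⊕b11⊕b14⊕b15⊕b18⊕b19⊕b22⊕b23⊕b26⊕b27⊕b30⊕b31 = 0⊕0⊕0⊕0⊕1⊕0⊕1⊕1⊕1⊕1⊕1⊕0⊕0⊕0⊕1⊕1 = 0
s4: b4⊕b5⊕b6⊕b7⊕b12⊕b13⊕b14⊕b15⊕b20⊕b21⊕b22⊕b23⊕b28⊕b29⊕b30⊕b31 = 1⊕1⊕0⊕0⊕1⊕1⊕1⊕1⊕0⊕0⊕1⊕0⊕0⊕0⊕1⊕1 = 1
s8: b8⊕b9⊕b10⊕b11⊕b12⊕b13⊕b14⊕b15⊕b24⊕b25⊕b26⊕b27⊕b28⊕b29⊕b30⊕b31 = 0⊕1⊕1⊕0⊕1⊕1⊕1⊕1⊕1⊕1⊕0⊕0⊕0⊕0⊕1⊕1 = 0
s16: b16⊕b17⊕b18⊕b19⊕b20⊕b21⊕b22⊕b23⊕b24⊕b25⊕b26⊕b27⊕b28⊕b29⊕b30⊕b31 = 0⊕1⊕1⊕1⊕0⊕0⊕1⊕0⊕1⊕1⊕0⊕0⊕0⊕0⊕1⊕1 = 0
Syndrome (s16...s1) = 00101 → position 5.
Flip bit 5: corrected codeword = 1001000011011110111001011000011
Data bits at positions 3,5,6,7,9,10,11,12,13,14,15,17,18,19,20,21,22,23,24,25,26,27,28,29,30,31: 00001101111111001011000011

00001101111111001011000011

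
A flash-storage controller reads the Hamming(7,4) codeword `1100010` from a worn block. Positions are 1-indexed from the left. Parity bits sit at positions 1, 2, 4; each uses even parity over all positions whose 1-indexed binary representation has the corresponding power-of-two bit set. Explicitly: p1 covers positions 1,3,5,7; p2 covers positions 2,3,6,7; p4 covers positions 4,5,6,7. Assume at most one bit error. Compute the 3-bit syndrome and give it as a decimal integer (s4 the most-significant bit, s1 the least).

5

s1: b1⊕b3⊕b5⊕b7 = 1⊕0⊕0⊕0 = 1
s2: b2⊕b3⊕b6⊕b7 = 1⊕0⊕1⊕0 = 0
s4: b4⊕b5⊕b6⊕b7 = 0⊕0⊕1⊕0 = 1
Syndrome (s4...s1) = 101 → position 5.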